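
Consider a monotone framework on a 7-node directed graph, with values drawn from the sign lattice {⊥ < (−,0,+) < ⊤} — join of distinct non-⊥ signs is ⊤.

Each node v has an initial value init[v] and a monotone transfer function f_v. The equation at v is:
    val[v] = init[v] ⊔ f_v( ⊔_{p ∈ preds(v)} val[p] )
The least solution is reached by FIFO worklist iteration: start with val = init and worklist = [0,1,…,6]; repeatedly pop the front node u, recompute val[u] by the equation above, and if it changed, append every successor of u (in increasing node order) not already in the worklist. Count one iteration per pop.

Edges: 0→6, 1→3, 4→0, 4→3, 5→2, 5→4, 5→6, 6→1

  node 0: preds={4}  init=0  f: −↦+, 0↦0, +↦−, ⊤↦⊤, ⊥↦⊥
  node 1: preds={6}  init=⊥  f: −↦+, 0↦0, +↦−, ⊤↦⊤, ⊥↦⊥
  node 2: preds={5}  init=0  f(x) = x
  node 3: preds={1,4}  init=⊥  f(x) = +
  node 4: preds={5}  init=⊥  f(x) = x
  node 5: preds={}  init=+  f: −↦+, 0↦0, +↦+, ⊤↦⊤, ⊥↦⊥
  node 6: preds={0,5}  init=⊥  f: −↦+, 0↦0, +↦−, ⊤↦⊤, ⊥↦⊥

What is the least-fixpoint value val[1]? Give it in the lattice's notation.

⊤

Trace (12 dequeues):
  [1] u=0 | in ⊥ | out 0 | ==
  [2] u=1 | in ⊥ | out ⊥ | ==
  [3] u=2 | in + | out ⊤ | prev 0 | push {}
  [4] u=3 | in ⊥ | out + | prev ⊥ | push {}
  [5] u=4 | in + | out + | prev ⊥ | push {0,3}
  [6] u=5 | in ⊥ | out + | ==
  [7] u=6 | in ⊤ | out ⊤ | prev ⊥ | push {1}
  [8] u=0 | in + | out ⊤ | prev 0 | push {6}
  [9] u=3 | in + | out + | ==
  [10] u=1 | in ⊤ | out ⊤ | prev ⊥ | push {3}
  [11] u=6 | in ⊤ | out ⊤ | ==
  [12] u=3 | in ⊤ | out + | ==

Converged values:
  [0] ⊤
  [1] ⊤
  [2] ⊤
  [3] +
  [4] +
  [5] +
  [6] ⊤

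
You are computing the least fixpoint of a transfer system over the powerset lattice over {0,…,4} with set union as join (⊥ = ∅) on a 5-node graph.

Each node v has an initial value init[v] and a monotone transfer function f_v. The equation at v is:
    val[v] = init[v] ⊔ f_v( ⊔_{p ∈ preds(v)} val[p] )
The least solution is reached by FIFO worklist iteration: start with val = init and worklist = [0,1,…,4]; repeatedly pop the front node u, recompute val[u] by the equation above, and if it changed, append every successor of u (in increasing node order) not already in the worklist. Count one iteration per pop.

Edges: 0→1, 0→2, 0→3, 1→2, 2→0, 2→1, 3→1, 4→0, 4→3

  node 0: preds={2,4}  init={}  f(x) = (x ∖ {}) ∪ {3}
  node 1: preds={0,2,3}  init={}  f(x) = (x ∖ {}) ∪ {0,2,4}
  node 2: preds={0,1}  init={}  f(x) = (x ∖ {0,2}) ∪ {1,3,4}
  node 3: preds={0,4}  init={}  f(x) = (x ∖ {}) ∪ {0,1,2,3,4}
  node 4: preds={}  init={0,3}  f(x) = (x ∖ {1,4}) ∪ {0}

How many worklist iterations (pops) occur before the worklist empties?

Trace (9 dequeues):
  [1] u=0 | in {0,3} | out {0,3} | prev {} | push {}
  [2] u=1 | in {0,3} | out {0,2,3,4} | prev {} | push {}
  [3] u=2 | in {0,2,3,4} | out {1,3,4} | prev {} | push {0,1}
  [4] u=3 | in {0,3} | out {0,1,2,3,4} | prev {} | push {}
  [5] u=4 | in {} | out {0,3} | ==
  [6] u=0 | in {0,1,3,4} | out {0,1,3,4} | prev {0,3} | push {2,3}
  [7] u=1 | in {0,1,2,3,4} | out {0,1,2,3,4} | prev {0,2,3,4} | push {}
  [8] u=2 | in {0,1,2,3,4} | out {1,3,4} | ==
  [9] u=3 | in {0,1,3,4} | out {0,1,2,3,4} | ==

Converged values:
  [0] {0,1,3,4}
  [1] {0,1,2,3,4}
  [2] {1,3,4}
  [3] {0,1,2,3,4}
  [4] {0,3}

9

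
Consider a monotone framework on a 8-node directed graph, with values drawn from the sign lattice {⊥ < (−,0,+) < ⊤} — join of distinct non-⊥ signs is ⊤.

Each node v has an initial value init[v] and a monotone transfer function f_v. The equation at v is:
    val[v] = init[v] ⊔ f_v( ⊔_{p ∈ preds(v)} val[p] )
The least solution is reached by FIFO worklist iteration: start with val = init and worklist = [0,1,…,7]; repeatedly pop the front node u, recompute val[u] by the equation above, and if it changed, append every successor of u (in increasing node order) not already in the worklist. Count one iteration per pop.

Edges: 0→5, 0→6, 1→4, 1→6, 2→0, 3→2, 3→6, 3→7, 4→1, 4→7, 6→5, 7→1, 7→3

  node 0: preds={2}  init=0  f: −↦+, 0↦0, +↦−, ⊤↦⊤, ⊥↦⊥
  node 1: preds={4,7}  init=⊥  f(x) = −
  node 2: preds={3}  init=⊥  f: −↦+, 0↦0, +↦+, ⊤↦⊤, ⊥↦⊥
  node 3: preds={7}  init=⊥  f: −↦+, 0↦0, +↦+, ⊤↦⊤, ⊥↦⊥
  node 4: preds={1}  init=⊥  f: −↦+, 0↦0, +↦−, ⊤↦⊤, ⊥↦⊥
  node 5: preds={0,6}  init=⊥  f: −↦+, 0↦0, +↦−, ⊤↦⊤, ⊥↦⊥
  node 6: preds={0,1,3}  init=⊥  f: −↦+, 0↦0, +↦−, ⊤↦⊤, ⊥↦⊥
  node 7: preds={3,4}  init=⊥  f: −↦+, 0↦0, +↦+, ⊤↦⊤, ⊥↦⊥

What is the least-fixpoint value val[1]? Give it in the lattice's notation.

−

Worklist (17 pops):
  #1 pop 0: in=⊥ → 0 (no change)
  #2 pop 1: in=⊥ → − (was ⊥); enqueue []
  #3 pop 2: in=⊥ → ⊥ (no change)
  #4 pop 3: in=⊥ → ⊥ (no change)
  #5 pop 4: in=− → + (was ⊥); enqueue [1]
  #6 pop 5: in=0 → 0 (was ⊥); enqueue []
  #7 pop 6: in=⊤ → ⊤ (was ⊥); enqueue [5]
  #8 pop 7: in=+ → + (was ⊥); enqueue [3]
  #9 pop 1: in=+ → − (no change)
  #10 pop 5: in=⊤ → ⊤ (was 0); enqueue []
  #11 pop 3: in=+ → + (was ⊥); enqueue [2,6,7]
  #12 pop 2: in=+ → + (was ⊥); enqueue [0]
  #13 pop 6: in=⊤ → ⊤ (no change)
  #14 pop 7: in=+ → + (no change)
  #15 pop 0: in=+ → ⊤ (was 0); enqueue [5,6]
  #16 pop 5: in=⊤ → ⊤ (no change)
  #17 pop 6: in=⊤ → ⊤ (no change)

Fixpoint:
  val[0] = ⊤
  val[1] = −
  val[2] = +
  val[3] = +
  val[4] = +
  val[5] = ⊤
  val[6] = ⊤
  val[7] = +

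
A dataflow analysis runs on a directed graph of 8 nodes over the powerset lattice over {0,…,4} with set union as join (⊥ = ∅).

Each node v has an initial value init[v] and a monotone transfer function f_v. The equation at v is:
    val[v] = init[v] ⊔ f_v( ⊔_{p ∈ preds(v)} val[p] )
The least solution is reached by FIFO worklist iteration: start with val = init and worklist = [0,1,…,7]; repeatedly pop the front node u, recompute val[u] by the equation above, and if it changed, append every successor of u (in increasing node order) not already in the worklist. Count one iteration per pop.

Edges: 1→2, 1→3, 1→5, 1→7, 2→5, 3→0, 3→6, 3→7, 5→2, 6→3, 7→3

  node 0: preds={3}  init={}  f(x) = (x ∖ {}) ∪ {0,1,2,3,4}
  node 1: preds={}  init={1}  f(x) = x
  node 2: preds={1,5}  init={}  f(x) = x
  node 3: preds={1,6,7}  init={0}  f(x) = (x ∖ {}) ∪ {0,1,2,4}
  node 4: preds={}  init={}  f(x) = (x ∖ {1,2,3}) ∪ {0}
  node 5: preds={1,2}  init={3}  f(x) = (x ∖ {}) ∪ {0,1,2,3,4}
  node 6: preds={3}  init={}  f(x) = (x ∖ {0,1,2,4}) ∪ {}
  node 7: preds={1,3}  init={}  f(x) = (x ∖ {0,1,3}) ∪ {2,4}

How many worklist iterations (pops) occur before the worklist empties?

Trace (12 dequeues):
  [1] u=0 | in {0} | out {0,1,2,3,4} | prev {} | push {}
  [2] u=1 | in {} | out {1} | ==
  [3] u=2 | in {1,3} | out {1,3} | prev {} | push {}
  [4] u=3 | in {1} | out {0,1,2,4} | prev {0} | push {0}
  [5] u=4 | in {} | out {0} | prev {} | push {}
  [6] u=5 | in {1,3} | out {0,1,2,3,4} | prev {3} | push {2}
  [7] u=6 | in {0,1,2,4} | out {} | ==
  [8] u=7 | in {0,1,2,4} | out {2,4} | prev {} | push {3}
  [9] u=0 | in {0,1,2,4} | out {0,1,2,3,4} | ==
  [10] u=2 | in {0,1,2,3,4} | out {0,1,2,3,4} | prev {1,3} | push {5}
  [11] u=3 | in {1,2,4} | out {0,1,2,4} | ==
  [12] u=5 | in {0,1,2,3,4} | out {0,1,2,3,4} | ==

Converged values:
  [0] {0,1,2,3,4}
  [1] {1}
  [2] {0,1,2,3,4}
  [3] {0,1,2,4}
  [4] {0}
  [5] {0,1,2,3,4}
  [6] {}
  [7] {2,4}

12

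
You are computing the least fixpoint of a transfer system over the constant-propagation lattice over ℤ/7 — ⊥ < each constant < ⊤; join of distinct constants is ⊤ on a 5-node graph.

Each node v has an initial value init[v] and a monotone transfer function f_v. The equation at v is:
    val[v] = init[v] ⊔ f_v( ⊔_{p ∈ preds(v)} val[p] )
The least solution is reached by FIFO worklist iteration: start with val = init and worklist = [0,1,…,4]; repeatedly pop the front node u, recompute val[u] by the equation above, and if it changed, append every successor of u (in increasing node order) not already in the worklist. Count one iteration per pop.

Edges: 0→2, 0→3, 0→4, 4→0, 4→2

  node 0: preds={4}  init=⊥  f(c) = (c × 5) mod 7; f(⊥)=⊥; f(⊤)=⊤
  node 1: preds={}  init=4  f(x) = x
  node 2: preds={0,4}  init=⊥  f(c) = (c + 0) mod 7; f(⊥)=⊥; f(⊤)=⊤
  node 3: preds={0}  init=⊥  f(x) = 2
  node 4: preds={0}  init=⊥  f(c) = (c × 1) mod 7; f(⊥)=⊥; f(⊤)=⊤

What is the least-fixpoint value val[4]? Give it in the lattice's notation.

⊥

Iteration log — 5 steps:
  step 1. node 0  ⊔preds=⊥  new=⊥  stable
  step 2. node 1  ⊔preds=⊥  new=4  stable
  step 3. node 2  ⊔preds=⊥  new=⊥  stable
  step 4. node 3  ⊔preds=⊥  new=2  old=⊥  +wl: 
  step 5. node 4  ⊔preds=⊥  new=⊥  stable

Least fixpoint reached:
  node 0: ⊥
  node 1: 4
  node 2: ⊥
  node 3: 2
  node 4: ⊥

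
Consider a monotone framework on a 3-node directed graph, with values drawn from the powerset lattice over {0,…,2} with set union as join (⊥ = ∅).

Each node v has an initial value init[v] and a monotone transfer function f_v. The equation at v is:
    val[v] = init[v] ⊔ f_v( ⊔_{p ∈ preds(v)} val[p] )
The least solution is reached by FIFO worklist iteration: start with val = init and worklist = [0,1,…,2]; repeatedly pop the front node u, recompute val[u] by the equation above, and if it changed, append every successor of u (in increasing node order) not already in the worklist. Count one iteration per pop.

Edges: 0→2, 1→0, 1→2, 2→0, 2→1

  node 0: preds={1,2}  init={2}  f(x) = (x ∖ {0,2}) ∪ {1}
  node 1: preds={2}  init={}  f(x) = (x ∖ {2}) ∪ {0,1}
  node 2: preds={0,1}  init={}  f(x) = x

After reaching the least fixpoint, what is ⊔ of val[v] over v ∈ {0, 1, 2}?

Iteration log — 5 steps:
  step 1. node 0  ⊔preds={}  new={1,2}  old={2}  +wl: 
  step 2. node 1  ⊔preds={}  new={0,1}  old={}  +wl: 0
  step 3. node 2  ⊔preds={0,1,2}  new={0,1,2}  old={}  +wl: 1
  step 4. node 0  ⊔preds={0,1,2}  new={1,2}  stable
  step 5. node 1  ⊔preds={0,1,2}  new={0,1}  stable

Least fixpoint reached:
  node 0: {1,2}
  node 1: {0,1}
  node 2: {0,1,2}

{0,1,2}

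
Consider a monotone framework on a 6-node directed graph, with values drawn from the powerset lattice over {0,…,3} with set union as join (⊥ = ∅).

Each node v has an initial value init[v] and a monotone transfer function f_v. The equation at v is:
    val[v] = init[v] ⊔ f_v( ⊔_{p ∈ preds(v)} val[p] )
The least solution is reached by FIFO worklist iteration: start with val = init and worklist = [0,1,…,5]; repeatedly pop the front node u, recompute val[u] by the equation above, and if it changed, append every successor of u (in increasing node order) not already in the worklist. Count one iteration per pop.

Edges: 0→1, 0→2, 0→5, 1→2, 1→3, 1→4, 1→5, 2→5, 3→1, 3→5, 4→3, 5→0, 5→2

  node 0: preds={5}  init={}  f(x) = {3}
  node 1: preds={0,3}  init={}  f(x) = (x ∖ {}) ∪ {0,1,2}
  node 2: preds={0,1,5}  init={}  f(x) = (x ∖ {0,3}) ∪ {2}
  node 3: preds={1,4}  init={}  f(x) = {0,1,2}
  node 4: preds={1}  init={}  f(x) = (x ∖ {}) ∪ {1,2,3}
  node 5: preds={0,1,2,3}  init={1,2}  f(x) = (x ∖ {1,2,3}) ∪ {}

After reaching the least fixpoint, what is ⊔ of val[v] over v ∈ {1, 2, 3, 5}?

{0,1,2,3}

Iteration log — 10 steps:
  step 1. node 0  ⊔preds={1,2}  new={3}  old={}  +wl: 
  step 2. node 1  ⊔preds={3}  new={0,1,2,3}  old={}  +wl: 
  step 3. node 2  ⊔preds={0,1,2,3}  new={1,2}  old={}  +wl: 
  step 4. node 3  ⊔preds={0,1,2,3}  new={0,1,2}  old={}  +wl: 1
  step 5. node 4  ⊔preds={0,1,2,3}  new={0,1,2,3}  old={}  +wl: 3
  step 6. node 5  ⊔preds={0,1,2,3}  new={0,1,2}  old={1,2}  +wl: 0,2
  step 7. node 1  ⊔preds={0,1,2,3}  new={0,1,2,3}  stable
  step 8. node 3  ⊔preds={0,1,2,3}  new={0,1,2}  stable
  step 9. node 0  ⊔preds={0,1,2}  new={3}  stable
  step 10. node 2  ⊔preds={0,1,2,3}  new={1,2}  stable

Least fixpoint reached:
  node 0: {3}
  node 1: {0,1,2,3}
  node 2: {1,2}
  node 3: {0,1,2}
  node 4: {0,1,2,3}
  node 5: {0,1,2}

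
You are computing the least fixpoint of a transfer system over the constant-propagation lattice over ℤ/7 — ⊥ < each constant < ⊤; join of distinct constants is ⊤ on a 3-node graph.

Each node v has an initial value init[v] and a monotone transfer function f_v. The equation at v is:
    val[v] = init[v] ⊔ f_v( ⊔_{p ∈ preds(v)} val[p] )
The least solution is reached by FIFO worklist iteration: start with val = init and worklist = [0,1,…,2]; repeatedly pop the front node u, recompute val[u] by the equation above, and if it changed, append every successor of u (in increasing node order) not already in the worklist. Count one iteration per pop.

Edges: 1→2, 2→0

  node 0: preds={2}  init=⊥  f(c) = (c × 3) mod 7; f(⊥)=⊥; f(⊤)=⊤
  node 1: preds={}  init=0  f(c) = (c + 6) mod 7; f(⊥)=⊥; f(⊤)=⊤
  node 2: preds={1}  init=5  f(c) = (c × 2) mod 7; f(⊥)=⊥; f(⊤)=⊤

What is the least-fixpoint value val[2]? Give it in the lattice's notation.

Iteration log — 4 steps:
  step 1. node 0  ⊔preds=5  new=1  old=⊥  +wl: 
  step 2. node 1  ⊔preds=⊥  new=0  stable
  step 3. node 2  ⊔preds=0  new=⊤  old=5  +wl: 0
  step 4. node 0  ⊔preds=⊤  new=⊤  old=1  +wl: 

Least fixpoint reached:
  node 0: ⊤
  node 1: 0
  node 2: ⊤

⊤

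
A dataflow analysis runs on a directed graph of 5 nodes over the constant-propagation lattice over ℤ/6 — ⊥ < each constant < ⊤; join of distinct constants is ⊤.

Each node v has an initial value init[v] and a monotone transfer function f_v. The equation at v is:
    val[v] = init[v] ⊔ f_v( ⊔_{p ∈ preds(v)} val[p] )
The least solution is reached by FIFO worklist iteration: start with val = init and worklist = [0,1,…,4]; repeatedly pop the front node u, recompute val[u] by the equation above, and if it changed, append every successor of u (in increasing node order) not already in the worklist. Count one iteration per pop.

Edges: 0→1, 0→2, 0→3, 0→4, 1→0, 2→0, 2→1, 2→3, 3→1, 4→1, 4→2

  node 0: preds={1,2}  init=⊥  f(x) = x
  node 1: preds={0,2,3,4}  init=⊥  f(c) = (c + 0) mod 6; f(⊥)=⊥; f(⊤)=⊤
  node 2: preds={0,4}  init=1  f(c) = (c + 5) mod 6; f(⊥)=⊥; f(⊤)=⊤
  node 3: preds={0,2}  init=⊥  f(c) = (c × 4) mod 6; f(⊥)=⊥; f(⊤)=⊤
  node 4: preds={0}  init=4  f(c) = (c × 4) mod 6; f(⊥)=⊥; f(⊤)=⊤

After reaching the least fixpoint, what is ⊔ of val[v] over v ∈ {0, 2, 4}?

⊤

Iteration log — 12 steps:
  step 1. node 0  ⊔preds=1  new=1  old=⊥  +wl: 
  step 2. node 1  ⊔preds=⊤  new=⊤  old=⊥  +wl: 0
  step 3. node 2  ⊔preds=⊤  new=⊤  old=1  +wl: 1
  step 4. node 3  ⊔preds=⊤  new=⊤  old=⊥  +wl: 
  step 5. node 4  ⊔preds=1  new=4  stable
  step 6. node 0  ⊔preds=⊤  new=⊤  old=1  +wl: 2,3,4
  step 7. node 1  ⊔preds=⊤  new=⊤  stable
  step 8. node 2  ⊔preds=⊤  new=⊤  stable
  step 9. node 3  ⊔preds=⊤  new=⊤  stable
  step 10. node 4  ⊔preds=⊤  new=⊤  old=4  +wl: 1,2
  step 11. node 1  ⊔preds=⊤  new=⊤  stable
  step 12. node 2  ⊔preds=⊤  new=⊤  stable

Least fixpoint reached:
  node 0: ⊤
  node 1: ⊤
  node 2: ⊤
  node 3: ⊤
  node 4: ⊤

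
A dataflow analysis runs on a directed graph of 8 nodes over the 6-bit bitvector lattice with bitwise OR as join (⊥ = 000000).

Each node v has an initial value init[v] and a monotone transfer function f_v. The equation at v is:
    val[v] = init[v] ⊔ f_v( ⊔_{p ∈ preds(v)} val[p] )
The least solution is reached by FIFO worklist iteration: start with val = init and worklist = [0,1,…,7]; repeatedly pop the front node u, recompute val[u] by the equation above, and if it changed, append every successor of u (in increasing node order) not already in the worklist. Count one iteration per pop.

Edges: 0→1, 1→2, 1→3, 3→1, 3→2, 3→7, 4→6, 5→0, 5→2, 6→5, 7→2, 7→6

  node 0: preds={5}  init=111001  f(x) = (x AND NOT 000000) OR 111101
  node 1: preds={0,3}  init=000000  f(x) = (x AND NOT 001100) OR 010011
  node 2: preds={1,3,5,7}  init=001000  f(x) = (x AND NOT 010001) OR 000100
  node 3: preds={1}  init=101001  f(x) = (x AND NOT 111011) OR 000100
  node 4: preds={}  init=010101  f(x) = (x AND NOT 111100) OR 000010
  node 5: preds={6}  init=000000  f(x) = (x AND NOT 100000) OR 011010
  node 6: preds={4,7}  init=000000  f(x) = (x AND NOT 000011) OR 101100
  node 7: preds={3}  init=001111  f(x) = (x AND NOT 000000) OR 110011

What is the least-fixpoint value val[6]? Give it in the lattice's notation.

Iteration log — 16 steps:
  step 1. node 0  ⊔preds=000000  new=111101  old=111001  +wl: 
  step 2. node 1  ⊔preds=111101  new=110011  old=000000  +wl: 
  step 3. node 2  ⊔preds=111111  new=101110  old=001000  +wl: 
  step 4. node 3  ⊔preds=110011  new=101101  old=101001  +wl: 1,2
  step 5. node 4  ⊔preds=000000  new=010111  old=010101  +wl: 
  step 6. node 5  ⊔preds=000000  new=011010  old=000000  +wl: 0
  step 7. node 6  ⊔preds=011111  new=111100  old=000000  +wl: 5
  step 8. node 7  ⊔preds=101101  new=111111  old=001111  +wl: 6
  step 9. node 1  ⊔preds=111101  new=110011  stable
  step 10. node 2  ⊔preds=111111  new=101110  stable
  step 11. node 0  ⊔preds=011010  new=111111  old=111101  +wl: 1
  step 12. node 5  ⊔preds=111100  new=011110  old=011010  +wl: 0,2
  step 13. node 6  ⊔preds=111111  new=111100  stable
  step 14. node 1  ⊔preds=111111  new=110011  stable
  step 15. node 0  ⊔preds=011110  new=111111  stable
  step 16. node 2  ⊔preds=111111  new=101110  stable

Least fixpoint reached:
  node 0: 111111
  node 1: 110011
  node 2: 101110
  node 3: 101101
  node 4: 010111
  node 5: 011110
  node 6: 111100
  node 7: 111111

111100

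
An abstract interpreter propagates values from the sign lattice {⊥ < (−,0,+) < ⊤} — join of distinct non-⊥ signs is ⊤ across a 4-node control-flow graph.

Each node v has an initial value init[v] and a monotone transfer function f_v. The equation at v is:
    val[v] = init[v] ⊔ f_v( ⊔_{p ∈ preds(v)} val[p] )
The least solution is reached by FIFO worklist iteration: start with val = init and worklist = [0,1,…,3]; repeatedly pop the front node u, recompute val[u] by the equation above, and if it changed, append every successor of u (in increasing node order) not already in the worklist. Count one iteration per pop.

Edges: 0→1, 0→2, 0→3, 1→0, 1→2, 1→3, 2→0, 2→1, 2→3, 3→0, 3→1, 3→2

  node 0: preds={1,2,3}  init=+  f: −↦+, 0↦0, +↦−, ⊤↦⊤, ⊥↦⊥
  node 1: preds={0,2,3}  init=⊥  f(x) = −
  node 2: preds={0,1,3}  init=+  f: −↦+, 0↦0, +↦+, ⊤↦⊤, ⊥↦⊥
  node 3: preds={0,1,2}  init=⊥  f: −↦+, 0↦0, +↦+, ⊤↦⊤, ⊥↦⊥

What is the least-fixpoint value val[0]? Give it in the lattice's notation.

⊤

Worklist (7 pops):
  #1 pop 0: in=+ → ⊤ (was +); enqueue []
  #2 pop 1: in=⊤ → − (was ⊥); enqueue [0]
  #3 pop 2: in=⊤ → ⊤ (was +); enqueue [1]
  #4 pop 3: in=⊤ → ⊤ (was ⊥); enqueue [2]
  #5 pop 0: in=⊤ → ⊤ (no change)
  #6 pop 1: in=⊤ → − (no change)
  #7 pop 2: in=⊤ → ⊤ (no change)

Fixpoint:
  val[0] = ⊤
  val[1] = −
  val[2] = ⊤
  val[3] = ⊤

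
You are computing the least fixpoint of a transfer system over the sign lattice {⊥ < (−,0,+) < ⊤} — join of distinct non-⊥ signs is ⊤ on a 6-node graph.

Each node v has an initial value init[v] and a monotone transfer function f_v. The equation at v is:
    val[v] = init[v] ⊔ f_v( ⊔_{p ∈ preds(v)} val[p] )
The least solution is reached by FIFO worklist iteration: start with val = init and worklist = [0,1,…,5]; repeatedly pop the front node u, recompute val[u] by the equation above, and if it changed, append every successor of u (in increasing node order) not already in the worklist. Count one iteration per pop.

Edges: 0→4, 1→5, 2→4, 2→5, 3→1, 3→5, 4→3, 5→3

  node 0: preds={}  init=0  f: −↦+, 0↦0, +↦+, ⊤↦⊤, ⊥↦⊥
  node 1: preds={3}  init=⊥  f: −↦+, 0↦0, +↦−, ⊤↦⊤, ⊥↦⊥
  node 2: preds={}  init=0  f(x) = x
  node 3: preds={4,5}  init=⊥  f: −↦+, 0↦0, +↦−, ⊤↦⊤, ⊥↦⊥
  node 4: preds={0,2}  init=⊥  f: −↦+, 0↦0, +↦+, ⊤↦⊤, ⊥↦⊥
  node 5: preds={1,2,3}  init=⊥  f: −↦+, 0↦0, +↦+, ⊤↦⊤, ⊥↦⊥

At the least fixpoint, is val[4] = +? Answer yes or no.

no

Iteration log — 9 steps:
  step 1. node 0  ⊔preds=⊥  new=0  stable
  step 2. node 1  ⊔preds=⊥  new=⊥  stable
  step 3. node 2  ⊔preds=⊥  new=0  stable
  step 4. node 3  ⊔preds=⊥  new=⊥  stable
  step 5. node 4  ⊔preds=0  new=0  old=⊥  +wl: 3
  step 6. node 5  ⊔preds=0  new=0  old=⊥  +wl: 
  step 7. node 3  ⊔preds=0  new=0  old=⊥  +wl: 1,5
  step 8. node 1  ⊔preds=0  new=0  old=⊥  +wl: 
  step 9. node 5  ⊔preds=0  new=0  stable

Least fixpoint reached:
  node 0: 0
  node 1: 0
  node 2: 0
  node 3: 0
  node 4: 0
  node 5: 0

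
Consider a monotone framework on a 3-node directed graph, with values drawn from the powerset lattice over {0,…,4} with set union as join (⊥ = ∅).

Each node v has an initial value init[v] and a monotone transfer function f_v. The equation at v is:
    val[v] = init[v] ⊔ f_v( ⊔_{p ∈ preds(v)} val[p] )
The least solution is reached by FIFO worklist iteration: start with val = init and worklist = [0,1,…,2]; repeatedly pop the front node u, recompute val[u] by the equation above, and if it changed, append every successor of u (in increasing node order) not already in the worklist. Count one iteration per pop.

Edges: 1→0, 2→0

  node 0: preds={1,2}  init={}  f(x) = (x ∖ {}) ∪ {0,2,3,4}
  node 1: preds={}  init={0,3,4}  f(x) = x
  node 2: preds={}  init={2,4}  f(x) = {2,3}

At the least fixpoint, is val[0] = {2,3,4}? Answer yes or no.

Worklist (4 pops):
  #1 pop 0: in={0,2,3,4} → {0,2,3,4} (was {}); enqueue []
  #2 pop 1: in={} → {0,3,4} (no change)
  #3 pop 2: in={} → {2,3,4} (was {2,4}); enqueue [0]
  #4 pop 0: in={0,2,3,4} → {0,2,3,4} (no change)

Fixpoint:
  val[0] = {0,2,3,4}
  val[1] = {0,3,4}
  val[2] = {2,3,4}

no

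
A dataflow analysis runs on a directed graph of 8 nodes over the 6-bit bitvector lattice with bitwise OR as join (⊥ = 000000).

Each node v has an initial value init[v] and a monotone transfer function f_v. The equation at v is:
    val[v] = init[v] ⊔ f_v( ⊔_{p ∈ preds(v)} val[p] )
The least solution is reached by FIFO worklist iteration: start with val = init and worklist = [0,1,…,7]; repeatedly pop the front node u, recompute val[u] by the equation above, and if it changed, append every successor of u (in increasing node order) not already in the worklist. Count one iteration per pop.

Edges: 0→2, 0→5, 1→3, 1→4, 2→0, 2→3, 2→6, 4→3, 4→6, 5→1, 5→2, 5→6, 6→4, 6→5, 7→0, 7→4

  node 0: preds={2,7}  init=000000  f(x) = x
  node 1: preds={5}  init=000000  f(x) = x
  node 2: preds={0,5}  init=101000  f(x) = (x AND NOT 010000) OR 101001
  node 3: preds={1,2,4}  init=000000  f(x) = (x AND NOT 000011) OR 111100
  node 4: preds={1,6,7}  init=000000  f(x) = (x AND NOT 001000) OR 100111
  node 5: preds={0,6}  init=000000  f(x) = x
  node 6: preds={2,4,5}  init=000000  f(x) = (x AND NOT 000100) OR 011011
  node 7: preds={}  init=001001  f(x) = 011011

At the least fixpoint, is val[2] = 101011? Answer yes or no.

Worklist (21 pops):
  #1 pop 0: in=101001 → 101001 (was 000000); enqueue []
  #2 pop 1: in=000000 → 000000 (no change)
  #3 pop 2: in=101001 → 101001 (was 101000); enqueue [0]
  #4 pop 3: in=101001 → 111100 (was 000000); enqueue []
  #5 pop 4: in=001001 → 100111 (was 000000); enqueue [3]
  #6 pop 5: in=101001 → 101001 (was 000000); enqueue [1,2]
  #7 pop 6: in=101111 → 111011 (was 000000); enqueue [4,5]
  #8 pop 7: in=000000 → 011011 (was 001001); enqueue []
  #9 pop 0: in=111011 → 111011 (was 101001); enqueue []
  #10 pop 3: in=101111 → 111100 (no change)
  #11 pop 1: in=101001 → 101001 (was 000000); enqueue [3]
  #12 pop 2: in=111011 → 101011 (was 101001); enqueue [0,6]
  #13 pop 4: in=111011 → 110111 (was 100111); enqueue []
  #14 pop 5: in=111011 → 111011 (was 101001); enqueue [1,2]
  #15 pop 3: in=111111 → 111100 (no change)
  #16 pop 0: in=111011 → 111011 (no change)
  #17 pop 6: in=111111 → 111011 (no change)
  #18 pop 1: in=111011 → 111011 (was 101001); enqueue [3,4]
  #19 pop 2: in=111011 → 101011 (no change)
  #20 pop 3: in=111111 → 111100 (no change)
  #21 pop 4: in=111011 → 110111 (no change)

Fixpoint:
  val[0] = 111011
  val[1] = 111011
  val[2] = 101011
  val[3] = 111100
  val[4] = 110111
  val[5] = 111011
  val[6] = 111011
  val[7] = 011011

yes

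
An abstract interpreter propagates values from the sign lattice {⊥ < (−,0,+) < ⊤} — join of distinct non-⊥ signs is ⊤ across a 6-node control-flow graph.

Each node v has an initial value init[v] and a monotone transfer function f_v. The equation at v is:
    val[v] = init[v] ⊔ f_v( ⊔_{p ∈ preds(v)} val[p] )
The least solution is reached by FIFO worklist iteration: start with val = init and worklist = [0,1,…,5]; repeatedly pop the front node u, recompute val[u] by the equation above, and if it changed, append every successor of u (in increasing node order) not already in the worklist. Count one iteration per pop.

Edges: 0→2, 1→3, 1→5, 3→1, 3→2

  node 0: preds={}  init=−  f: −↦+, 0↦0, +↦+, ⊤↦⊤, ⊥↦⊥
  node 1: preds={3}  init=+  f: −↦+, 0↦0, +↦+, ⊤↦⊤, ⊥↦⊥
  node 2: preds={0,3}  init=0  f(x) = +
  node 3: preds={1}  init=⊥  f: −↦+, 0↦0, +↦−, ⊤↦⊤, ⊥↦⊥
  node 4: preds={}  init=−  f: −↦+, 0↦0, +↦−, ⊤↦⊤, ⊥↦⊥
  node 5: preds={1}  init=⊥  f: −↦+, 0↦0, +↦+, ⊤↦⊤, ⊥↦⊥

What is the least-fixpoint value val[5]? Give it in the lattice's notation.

+

Iteration log — 8 steps:
  step 1. node 0  ⊔preds=⊥  new=−  stable
  step 2. node 1  ⊔preds=⊥  new=+  stable
  step 3. node 2  ⊔preds=−  new=⊤  old=0  +wl: 
  step 4. node 3  ⊔preds=+  new=−  old=⊥  +wl: 1,2
  step 5. node 4  ⊔preds=⊥  new=−  stable
  step 6. node 5  ⊔preds=+  new=+  old=⊥  +wl: 
  step 7. node 1  ⊔preds=−  new=+  stable
  step 8. node 2  ⊔preds=−  new=⊤  stable

Least fixpoint reached:
  node 0: −
  node 1: +
  node 2: ⊤
  node 3: −
  node 4: −
  node 5: +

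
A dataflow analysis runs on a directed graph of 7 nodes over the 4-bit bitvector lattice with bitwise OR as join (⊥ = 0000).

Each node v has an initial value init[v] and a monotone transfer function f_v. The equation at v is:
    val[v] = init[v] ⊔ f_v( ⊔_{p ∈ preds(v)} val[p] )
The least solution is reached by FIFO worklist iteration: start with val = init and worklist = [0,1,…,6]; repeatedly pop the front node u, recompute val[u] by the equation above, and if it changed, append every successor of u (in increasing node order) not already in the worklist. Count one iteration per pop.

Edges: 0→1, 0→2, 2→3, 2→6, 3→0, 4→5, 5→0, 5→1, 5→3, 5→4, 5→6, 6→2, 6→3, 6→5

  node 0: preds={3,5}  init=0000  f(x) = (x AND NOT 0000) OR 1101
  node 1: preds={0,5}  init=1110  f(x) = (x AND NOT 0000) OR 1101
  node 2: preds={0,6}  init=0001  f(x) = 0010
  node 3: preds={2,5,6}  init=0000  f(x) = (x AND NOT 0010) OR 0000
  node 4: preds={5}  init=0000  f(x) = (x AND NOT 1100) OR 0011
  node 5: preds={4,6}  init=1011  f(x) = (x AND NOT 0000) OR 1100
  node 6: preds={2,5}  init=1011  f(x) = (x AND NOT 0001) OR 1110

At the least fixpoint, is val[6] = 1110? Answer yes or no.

Worklist (14 pops):
  #1 pop 0: in=1011 → 1111 (was 0000); enqueue []
  #2 pop 1: in=1111 → 1111 (was 1110); enqueue []
  #3 pop 2: in=1111 → 0011 (was 0001); enqueue []
  #4 pop 3: in=1011 → 1001 (was 0000); enqueue [0]
  #5 pop 4: in=1011 → 0011 (was 0000); enqueue []
  #6 pop 5: in=1011 → 1111 (was 1011); enqueue [1,3,4]
  #7 pop 6: in=1111 → 1111 (was 1011); enqueue [2,5]
  #8 pop 0: in=1111 → 1111 (no change)
  #9 pop 1: in=1111 → 1111 (no change)
  #10 pop 3: in=1111 → 1101 (was 1001); enqueue [0]
  #11 pop 4: in=1111 → 0011 (no change)
  #12 pop 2: in=1111 → 0011 (no change)
  #13 pop 5: in=1111 → 1111 (no change)
  #14 pop 0: in=1111 → 1111 (no change)

Fixpoint:
  val[0] = 1111
  val[1] = 1111
  val[2] = 0011
  val[3] = 1101
  val[4] = 0011
  val[5] = 1111
  val[6] = 1111

no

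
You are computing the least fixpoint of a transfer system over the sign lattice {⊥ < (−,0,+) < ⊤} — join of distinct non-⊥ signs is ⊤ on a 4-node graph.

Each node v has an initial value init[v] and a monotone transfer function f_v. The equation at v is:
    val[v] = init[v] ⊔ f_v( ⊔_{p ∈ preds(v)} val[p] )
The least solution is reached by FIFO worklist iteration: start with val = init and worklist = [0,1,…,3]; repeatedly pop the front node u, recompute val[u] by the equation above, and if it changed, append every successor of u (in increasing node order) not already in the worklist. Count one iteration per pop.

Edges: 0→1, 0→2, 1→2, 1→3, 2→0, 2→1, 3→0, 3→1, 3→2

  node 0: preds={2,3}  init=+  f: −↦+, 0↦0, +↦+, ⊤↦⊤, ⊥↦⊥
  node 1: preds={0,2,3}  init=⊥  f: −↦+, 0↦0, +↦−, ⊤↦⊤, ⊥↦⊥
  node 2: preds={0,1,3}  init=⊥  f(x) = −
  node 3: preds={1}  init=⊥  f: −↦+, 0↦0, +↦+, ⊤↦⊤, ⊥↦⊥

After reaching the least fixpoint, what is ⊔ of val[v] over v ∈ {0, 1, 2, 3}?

Trace (11 dequeues):
  [1] u=0 | in ⊥ | out + | ==
  [2] u=1 | in + | out − | prev ⊥ | push {}
  [3] u=2 | in ⊤ | out − | prev ⊥ | push {0,1}
  [4] u=3 | in − | out + | prev ⊥ | push {2}
  [5] u=0 | in ⊤ | out ⊤ | prev + | push {}
  [6] u=1 | in ⊤ | out ⊤ | prev − | push {3}
  [7] u=2 | in ⊤ | out − | ==
  [8] u=3 | in ⊤ | out ⊤ | prev + | push {0,1,2}
  [9] u=0 | in ⊤ | out ⊤ | ==
  [10] u=1 | in ⊤ | out ⊤ | ==
  [11] u=2 | in ⊤ | out − | ==

Converged values:
  [0] ⊤
  [1] ⊤
  [2] −
  [3] ⊤

⊤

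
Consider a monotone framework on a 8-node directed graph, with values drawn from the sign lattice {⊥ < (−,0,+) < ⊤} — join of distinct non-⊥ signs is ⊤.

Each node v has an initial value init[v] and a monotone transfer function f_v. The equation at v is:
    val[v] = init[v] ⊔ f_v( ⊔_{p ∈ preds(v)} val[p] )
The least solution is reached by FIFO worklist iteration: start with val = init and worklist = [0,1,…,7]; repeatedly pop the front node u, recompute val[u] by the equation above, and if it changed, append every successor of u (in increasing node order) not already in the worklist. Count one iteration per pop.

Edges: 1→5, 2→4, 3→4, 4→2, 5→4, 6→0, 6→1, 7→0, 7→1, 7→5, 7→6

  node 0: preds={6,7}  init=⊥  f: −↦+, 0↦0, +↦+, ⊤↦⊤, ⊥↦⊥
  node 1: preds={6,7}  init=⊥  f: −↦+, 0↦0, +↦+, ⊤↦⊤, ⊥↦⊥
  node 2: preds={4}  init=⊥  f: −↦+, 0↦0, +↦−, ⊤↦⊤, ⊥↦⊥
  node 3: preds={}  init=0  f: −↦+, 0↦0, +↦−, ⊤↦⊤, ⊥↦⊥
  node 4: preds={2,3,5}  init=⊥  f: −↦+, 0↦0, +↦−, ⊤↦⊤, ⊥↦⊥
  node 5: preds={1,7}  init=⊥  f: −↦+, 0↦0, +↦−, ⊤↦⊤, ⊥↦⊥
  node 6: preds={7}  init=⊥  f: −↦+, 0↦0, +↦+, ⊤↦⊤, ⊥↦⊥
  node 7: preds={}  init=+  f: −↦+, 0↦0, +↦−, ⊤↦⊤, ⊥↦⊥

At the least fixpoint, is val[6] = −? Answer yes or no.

no

Iteration log — 14 steps:
  step 1. node 0  ⊔preds=+  new=+  old=⊥  +wl: 
  step 2. node 1  ⊔preds=+  new=+  old=⊥  +wl: 
  step 3. node 2  ⊔preds=⊥  new=⊥  stable
  step 4. node 3  ⊔preds=⊥  new=0  stable
  step 5. node 4  ⊔preds=0  new=0  old=⊥  +wl: 2
  step 6. node 5  ⊔preds=+  new=−  old=⊥  +wl: 4
  step 7. node 6  ⊔preds=+  new=+  old=⊥  +wl: 0,1
  step 8. node 7  ⊔preds=⊥  new=+  stable
  step 9. node 2  ⊔preds=0  new=0  old=⊥  +wl: 
  step 10. node 4  ⊔preds=⊤  new=⊤  old=0  +wl: 2
  step 11. node 0  ⊔preds=+  new=+  stable
  step 12. node 1  ⊔preds=+  new=+  stable
  step 13. node 2  ⊔preds=⊤  new=⊤  old=0  +wl: 4
  step 14. node 4  ⊔preds=⊤  new=⊤  stable

Least fixpoint reached:
  node 0: +
  node 1: +
  node 2: ⊤
  node 3: 0
  node 4: ⊤
  node 5: −
  node 6: +
  node 7: +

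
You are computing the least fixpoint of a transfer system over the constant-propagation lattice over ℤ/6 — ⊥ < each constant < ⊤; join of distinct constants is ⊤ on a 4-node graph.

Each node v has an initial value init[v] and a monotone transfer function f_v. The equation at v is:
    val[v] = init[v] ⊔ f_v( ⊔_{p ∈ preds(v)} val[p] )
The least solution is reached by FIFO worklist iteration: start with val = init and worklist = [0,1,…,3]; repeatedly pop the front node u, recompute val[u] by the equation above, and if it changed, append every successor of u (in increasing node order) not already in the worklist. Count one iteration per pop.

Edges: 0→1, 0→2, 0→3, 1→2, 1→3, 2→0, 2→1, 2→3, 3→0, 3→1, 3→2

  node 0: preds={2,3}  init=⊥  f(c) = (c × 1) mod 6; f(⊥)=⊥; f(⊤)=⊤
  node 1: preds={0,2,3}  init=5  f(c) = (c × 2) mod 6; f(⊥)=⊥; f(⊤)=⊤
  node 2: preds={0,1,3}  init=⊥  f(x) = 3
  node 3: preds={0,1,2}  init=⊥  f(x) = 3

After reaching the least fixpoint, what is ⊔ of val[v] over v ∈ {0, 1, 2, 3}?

⊤

Trace (8 dequeues):
  [1] u=0 | in ⊥ | out ⊥ | ==
  [2] u=1 | in ⊥ | out 5 | ==
  [3] u=2 | in 5 | out 3 | prev ⊥ | push {0,1}
  [4] u=3 | in ⊤ | out 3 | prev ⊥ | push {2}
  [5] u=0 | in 3 | out 3 | prev ⊥ | push {3}
  [6] u=1 | in 3 | out ⊤ | prev 5 | push {}
  [7] u=2 | in ⊤ | out 3 | ==
  [8] u=3 | in ⊤ | out 3 | ==

Converged values:
  [0] 3
  [1] ⊤
  [2] 3
  [3] 3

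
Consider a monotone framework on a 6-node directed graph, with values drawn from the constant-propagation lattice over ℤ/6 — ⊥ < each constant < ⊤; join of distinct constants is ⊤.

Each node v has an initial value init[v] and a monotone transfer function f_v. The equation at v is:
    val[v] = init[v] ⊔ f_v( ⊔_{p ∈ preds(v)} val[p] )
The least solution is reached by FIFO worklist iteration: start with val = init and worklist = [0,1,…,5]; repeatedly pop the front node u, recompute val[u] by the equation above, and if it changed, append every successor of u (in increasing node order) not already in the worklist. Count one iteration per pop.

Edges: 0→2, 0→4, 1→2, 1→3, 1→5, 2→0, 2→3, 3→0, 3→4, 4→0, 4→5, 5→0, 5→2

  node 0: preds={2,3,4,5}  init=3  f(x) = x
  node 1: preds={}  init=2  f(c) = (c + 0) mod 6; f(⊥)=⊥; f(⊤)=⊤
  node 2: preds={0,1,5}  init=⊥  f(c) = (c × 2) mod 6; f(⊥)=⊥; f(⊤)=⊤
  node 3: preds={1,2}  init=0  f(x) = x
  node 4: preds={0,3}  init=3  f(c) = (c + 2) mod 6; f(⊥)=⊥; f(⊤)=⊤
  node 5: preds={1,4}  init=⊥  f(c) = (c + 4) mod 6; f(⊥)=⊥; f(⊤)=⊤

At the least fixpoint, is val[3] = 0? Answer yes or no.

no

Iteration log — 8 steps:
  step 1. node 0  ⊔preds=⊤  new=⊤  old=3  +wl: 
  step 2. node 1  ⊔preds=⊥  new=2  stable
  step 3. node 2  ⊔preds=⊤  new=⊤  old=⊥  +wl: 0
  step 4. node 3  ⊔preds=⊤  new=⊤  old=0  +wl: 
  step 5. node 4  ⊔preds=⊤  new=⊤  old=3  +wl: 
  step 6. node 5  ⊔preds=⊤  new=⊤  old=⊥  +wl: 2
  step 7. node 0  ⊔preds=⊤  new=⊤  stable
  step 8. node 2  ⊔preds=⊤  new=⊤  stable

Least fixpoint reached:
  node 0: ⊤
  node 1: 2
  node 2: ⊤
  node 3: ⊤
  node 4: ⊤
  node 5: ⊤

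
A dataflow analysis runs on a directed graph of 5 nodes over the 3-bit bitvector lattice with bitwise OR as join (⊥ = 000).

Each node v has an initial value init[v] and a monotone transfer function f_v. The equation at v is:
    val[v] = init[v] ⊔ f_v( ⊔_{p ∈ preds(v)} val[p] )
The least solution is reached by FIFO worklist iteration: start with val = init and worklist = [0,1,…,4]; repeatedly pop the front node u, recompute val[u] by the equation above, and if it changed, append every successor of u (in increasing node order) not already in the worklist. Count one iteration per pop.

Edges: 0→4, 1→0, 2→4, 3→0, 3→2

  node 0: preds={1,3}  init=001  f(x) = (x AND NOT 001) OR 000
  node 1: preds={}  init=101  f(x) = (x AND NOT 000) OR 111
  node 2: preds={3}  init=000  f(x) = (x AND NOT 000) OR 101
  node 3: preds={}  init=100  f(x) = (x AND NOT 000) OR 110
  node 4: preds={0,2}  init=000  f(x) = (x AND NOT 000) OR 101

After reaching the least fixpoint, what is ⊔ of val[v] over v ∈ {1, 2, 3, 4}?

Iteration log — 8 steps:
  step 1. node 0  ⊔preds=101  new=101  old=001  +wl: 
  step 2. node 1  ⊔preds=000  new=111  old=101  +wl: 0
  step 3. node 2  ⊔preds=100  new=101  old=000  +wl: 
  step 4. node 3  ⊔preds=000  new=110  old=100  +wl: 2
  step 5. node 4  ⊔preds=101  new=101  old=000  +wl: 
  step 6. node 0  ⊔preds=111  new=111  old=101  +wl: 4
  step 7. node 2  ⊔preds=110  new=111  old=101  +wl: 
  step 8. node 4  ⊔preds=111  new=111  old=101  +wl: 

Least fixpoint reached:
  node 0: 111
  node 1: 111
  node 2: 111
  node 3: 110
  node 4: 111

111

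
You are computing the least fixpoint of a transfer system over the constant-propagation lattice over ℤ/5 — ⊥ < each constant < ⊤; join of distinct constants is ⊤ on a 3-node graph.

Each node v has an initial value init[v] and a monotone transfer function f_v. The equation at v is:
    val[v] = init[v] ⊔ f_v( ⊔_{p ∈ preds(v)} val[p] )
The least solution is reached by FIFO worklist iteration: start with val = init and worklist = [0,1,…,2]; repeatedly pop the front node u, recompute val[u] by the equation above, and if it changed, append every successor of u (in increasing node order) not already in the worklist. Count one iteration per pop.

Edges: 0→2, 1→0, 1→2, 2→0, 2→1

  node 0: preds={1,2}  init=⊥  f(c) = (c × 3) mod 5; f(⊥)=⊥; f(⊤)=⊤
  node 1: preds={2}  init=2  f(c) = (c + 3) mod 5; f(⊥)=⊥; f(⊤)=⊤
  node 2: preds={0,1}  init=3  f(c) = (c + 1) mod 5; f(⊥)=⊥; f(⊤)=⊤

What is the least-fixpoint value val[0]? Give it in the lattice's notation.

⊤

Iteration log — 5 steps:
  step 1. node 0  ⊔preds=⊤  new=⊤  old=⊥  +wl: 
  step 2. node 1  ⊔preds=3  new=⊤  old=2  +wl: 0
  step 3. node 2  ⊔preds=⊤  new=⊤  old=3  +wl: 1
  step 4. node 0  ⊔preds=⊤  new=⊤  stable
  step 5. node 1  ⊔preds=⊤  new=⊤  stable

Least fixpoint reached:
  node 0: ⊤
  node 1: ⊤
  node 2: ⊤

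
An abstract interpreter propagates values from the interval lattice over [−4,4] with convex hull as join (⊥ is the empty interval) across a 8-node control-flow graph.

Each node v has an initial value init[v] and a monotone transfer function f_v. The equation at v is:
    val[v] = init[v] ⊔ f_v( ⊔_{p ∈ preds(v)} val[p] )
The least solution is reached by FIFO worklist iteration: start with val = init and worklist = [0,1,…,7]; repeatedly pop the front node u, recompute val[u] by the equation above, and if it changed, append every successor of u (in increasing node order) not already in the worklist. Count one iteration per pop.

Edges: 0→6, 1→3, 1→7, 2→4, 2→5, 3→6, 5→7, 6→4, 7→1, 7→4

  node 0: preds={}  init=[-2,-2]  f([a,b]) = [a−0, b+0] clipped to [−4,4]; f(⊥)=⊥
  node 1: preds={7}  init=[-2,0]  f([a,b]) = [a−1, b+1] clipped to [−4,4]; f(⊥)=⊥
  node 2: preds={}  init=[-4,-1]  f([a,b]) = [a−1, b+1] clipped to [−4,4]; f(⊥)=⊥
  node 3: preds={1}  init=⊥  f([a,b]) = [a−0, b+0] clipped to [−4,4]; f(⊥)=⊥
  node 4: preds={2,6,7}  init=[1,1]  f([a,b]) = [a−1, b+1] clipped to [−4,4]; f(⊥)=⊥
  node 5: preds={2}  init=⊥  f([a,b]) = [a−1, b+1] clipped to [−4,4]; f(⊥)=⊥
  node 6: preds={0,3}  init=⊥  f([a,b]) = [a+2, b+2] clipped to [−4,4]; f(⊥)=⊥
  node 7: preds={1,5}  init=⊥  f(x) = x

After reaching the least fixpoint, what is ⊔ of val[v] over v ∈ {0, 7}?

[-4,4]

Trace (30 dequeues):
  [1] u=0 | in ⊥ | out [-2,-2] | ==
  [2] u=1 | in ⊥ | out [-2,0] | ==
  [3] u=2 | in ⊥ | out [-4,-1] | ==
  [4] u=3 | in [-2,0] | out [-2,0] | prev ⊥ | push {}
  [5] u=4 | in [-4,-1] | out [-4,1] | prev [1,1] | push {}
  [6] u=5 | in [-4,-1] | out [-4,0] | prev ⊥ | push {}
  [7] u=6 | in [-2,0] | out [0,2] | prev ⊥ | push {4}
  [8] u=7 | in [-4,0] | out [-4,0] | prev ⊥ | push {1}
  [9] u=4 | in [-4,2] | out [-4,3] | prev [-4,1] | push {}
  [10] u=1 | in [-4,0] | out [-4,1] | prev [-2,0] | push {3,7}
  [11] u=3 | in [-4,1] | out [-4,1] | prev [-2,0] | push {6}
  [12] u=7 | in [-4,1] | out [-4,1] | prev [-4,0] | push {1,4}
  [13] u=6 | in [-4,1] | out [-2,3] | prev [0,2] | push {}
  [14] u=1 | in [-4,1] | out [-4,2] | prev [-4,1] | push {3,7}
  [15] u=4 | in [-4,3] | out [-4,4] | prev [-4,3] | push {}
  [16] u=3 | in [-4,2] | out [-4,2] | prev [-4,1] | push {6}
  [17] u=7 | in [-4,2] | out [-4,2] | prev [-4,1] | push {1,4}
  [18] u=6 | in [-4,2] | out [-2,4] | prev [-2,3] | push {}
  [19] u=1 | in [-4,2] | out [-4,3] | prev [-4,2] | push {3,7}
  [20] u=4 | in [-4,4] | out [-4,4] | ==
  [21] u=3 | in [-4,3] | out [-4,3] | prev [-4,2] | push {6}
  [22] u=7 | in [-4,3] | out [-4,3] | prev [-4,2] | push {1,4}
  [23] u=6 | in [-4,3] | out [-2,4] | ==
  [24] u=1 | in [-4,3] | out [-4,4] | prev [-4,3] | push {3,7}
  [25] u=4 | in [-4,4] | out [-4,4] | ==
  [26] u=3 | in [-4,4] | out [-4,4] | prev [-4,3] | push {6}
  [27] u=7 | in [-4,4] | out [-4,4] | prev [-4,3] | push {1,4}
  [28] u=6 | in [-4,4] | out [-2,4] | ==
  [29] u=1 | in [-4,4] | out [-4,4] | ==
  [30] u=4 | in [-4,4] | out [-4,4] | ==

Converged values:
  [0] [-2,-2]
  [1] [-4,4]
  [2] [-4,-1]
  [3] [-4,4]
  [4] [-4,4]
  [5] [-4,0]
  [6] [-2,4]
  [7] [-4,4]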